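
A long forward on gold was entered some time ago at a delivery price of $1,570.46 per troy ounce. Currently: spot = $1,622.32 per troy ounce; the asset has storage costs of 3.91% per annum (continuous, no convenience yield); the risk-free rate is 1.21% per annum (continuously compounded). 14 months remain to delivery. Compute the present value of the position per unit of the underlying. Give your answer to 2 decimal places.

Current fair forward for the remaining 14 months: F = S·e^((r + u)·T), (r + u) = 0.0121 + 0.0391 = 0.0512
F = 1622.32 · e^(0.0512 × 14/12) = 1622.32 × 1.06155343 = 1722.1794
Value of long forward = (F − K)·e^(−rT) = (1722.1794 − 1570.46) · e^(−0.0121·14/12)
= 151.7194 × 0.98598251 = 149.59

$149.59 per troy ounce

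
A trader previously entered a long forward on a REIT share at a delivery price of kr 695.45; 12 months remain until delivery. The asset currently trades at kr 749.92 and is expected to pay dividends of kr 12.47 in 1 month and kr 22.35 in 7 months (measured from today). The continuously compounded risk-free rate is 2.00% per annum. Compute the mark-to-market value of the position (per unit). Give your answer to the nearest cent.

PV(remaining dividends) I = 12.47·e^(−0.0200·1/12) + 22.35·e^(−0.0200·7/12) = 34.5400
Current forward F = (S − I)·e^(rT) = (749.92 − 34.5400)·e^(0.0200·12/12) = 715.3800 × 1.020201 = 729.8314
Value (long) = (F − K)·e^(−rT) = (729.8314 − 695.45) × 0.980199 = 33.7006
Value = kr 33.70

kr 33.70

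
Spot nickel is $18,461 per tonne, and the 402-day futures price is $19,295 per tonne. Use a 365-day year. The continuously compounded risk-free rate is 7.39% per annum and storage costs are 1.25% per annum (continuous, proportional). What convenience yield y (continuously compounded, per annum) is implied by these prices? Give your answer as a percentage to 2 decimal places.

4.63%

F = S·e^((r+u−y)T) ⇒ (r+u−y) = ln(F/S)/T
ln(19295/18461) = 0.044186; /T ⇒ 0.040119
y = r + u − ln(F/S)/T = 0.0739 + 0.0125 − 0.040119 = 0.046281
y = 4.63%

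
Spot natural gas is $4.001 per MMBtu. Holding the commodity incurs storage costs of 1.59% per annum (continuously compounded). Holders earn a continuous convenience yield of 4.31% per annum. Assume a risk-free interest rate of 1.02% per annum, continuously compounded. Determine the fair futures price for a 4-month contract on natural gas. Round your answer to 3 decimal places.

$3.978 per MMBtu

Net carry = r + u − y = 0.0102 + 0.0159 − 0.0431 = -0.0170
F = S·e^((r+u−y)T) = 4.001 · e^(-0.0170 × 4/12) = 4.001 · e^-0.005667
= 4.001 × 0.994349 = $3.978 per MMBtu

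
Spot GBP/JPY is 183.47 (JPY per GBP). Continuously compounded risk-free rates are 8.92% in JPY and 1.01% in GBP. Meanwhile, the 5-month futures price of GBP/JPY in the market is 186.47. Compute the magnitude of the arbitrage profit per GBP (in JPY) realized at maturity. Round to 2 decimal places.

Fair futures: F* = S·e^(carry·T), with carry = (r_JPY − r_GBP) = 0.0892 − 0.0101 = 0.0791
F* = 183.47 · e^(0.0791 × 5/12) = 183.47 · e^0.032958 = 183.47 × 1.033507 = 189.6175
Market 186.47 < fair 189.6175: forward underpriced → reverse cash-and-carry (short spot, go long the forward).
At maturity, profit = |F_mkt − F*| = |186.47 − 189.6175| = 3.15 per GBP (in JPY)

3.15 per GBP (in JPY)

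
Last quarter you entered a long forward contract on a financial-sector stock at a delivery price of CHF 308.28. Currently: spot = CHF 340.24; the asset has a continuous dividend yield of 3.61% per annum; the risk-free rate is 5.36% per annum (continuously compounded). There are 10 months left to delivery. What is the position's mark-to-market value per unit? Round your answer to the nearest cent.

CHF 35.34

Current fair forward for the remaining 10 months: F = S·e^((r − q)·T), (r − q) = 0.0536 − 0.0361 = 0.0175
F = 340.24 · e^(0.0175 × 10/12) = 340.24 × 1.014690 = 345.2381
Value of long forward = (F − K)·e^(−rT) = (345.2381 − 308.28) · e^(−0.0536·10/12)
= 36.9581 × 0.956316 = 35.34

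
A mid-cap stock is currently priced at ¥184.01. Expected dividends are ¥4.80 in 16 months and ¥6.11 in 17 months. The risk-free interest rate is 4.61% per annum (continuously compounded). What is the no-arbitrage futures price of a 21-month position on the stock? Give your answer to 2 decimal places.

PV(dividends) I = 4.80·e^(−0.0461·16/12) + 6.11·e^(−0.0461·17/12)
I = 4.5138 + 5.7237 = 10.2375
F = (S − I)·e^(rT) = (184.01 − 10.2375) · e^(0.0461·21/12)
= 173.7725 · e^0.080675 = 173.7725 × 1.084019 = ¥188.37

¥188.37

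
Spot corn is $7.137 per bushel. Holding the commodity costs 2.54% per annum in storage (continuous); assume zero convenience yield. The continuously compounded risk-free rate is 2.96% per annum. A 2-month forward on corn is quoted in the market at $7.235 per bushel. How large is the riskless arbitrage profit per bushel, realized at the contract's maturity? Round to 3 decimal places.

$0.032 per bushel

Fair forward: F* = S·e^(carry·T), with carry = (r + u) = 0.0296 + 0.0254 = 0.0550
F* = 7.137 · e^(0.0550 × 2/12) = 7.137 · e^0.009167 = 7.137 × 1.009209 = $7.2027
Market $7.235 > fair $7.2027: forward overpriced → cash-and-carry (buy spot, short the forward).
At maturity, profit = |F_mkt − F*| = |7.235 − 7.2027| = $0.032 per bushel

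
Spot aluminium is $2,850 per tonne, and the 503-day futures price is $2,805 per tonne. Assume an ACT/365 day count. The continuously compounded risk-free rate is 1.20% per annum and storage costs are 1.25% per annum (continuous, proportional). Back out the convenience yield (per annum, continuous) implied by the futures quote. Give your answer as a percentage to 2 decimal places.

F = S·e^((r+u−y)T) ⇒ (r+u−y) = ln(F/S)/T
ln(2805/2850) = -0.015915; /T ⇒ -0.011549
y = r + u − ln(F/S)/T = 0.0120 + 0.0125 + 0.011549 = 0.036049
y = 3.60%

3.60%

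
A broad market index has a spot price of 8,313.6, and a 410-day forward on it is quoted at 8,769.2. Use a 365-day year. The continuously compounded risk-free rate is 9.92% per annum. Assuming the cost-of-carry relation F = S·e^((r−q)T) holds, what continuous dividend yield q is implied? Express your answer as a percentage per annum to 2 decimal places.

5.17%

From F = S·e^((r−q)T): (r − q) = ln(F/S)/T
ln(8769.2/8313.6) = ln(1.054802) = 0.053353
(r − q) = 0.053353 / (410/365) = 0.047497
q = r − ln(F/S)/T = 0.0992 − 0.047497 = 0.051703
q = 5.17%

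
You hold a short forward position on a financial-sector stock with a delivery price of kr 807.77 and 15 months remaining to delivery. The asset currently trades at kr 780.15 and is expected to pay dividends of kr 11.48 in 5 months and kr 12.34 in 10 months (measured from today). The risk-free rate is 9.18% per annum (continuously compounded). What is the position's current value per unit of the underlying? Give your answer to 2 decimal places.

PV(remaining dividends) I = 11.48·e^(−0.0918·5/12) + 12.34·e^(−0.0918·10/12) = 22.4804
Current forward F = (S − I)·e^(rT) = (780.15 − 22.4804)·e^(0.0918·15/12) = 757.6696 × 1.121593 = 849.7969
Value (long) = (F − K)·e^(−rT) = (849.7969 − 807.77) × 0.891589 = 37.4707
Short position value = −(long value) = -kr 37.47

-kr 37.47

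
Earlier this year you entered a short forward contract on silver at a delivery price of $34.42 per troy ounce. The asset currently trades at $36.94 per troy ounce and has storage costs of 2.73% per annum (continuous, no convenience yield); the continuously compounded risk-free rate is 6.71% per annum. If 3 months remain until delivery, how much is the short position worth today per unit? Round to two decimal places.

-$3.35 per troy ounce

Current fair forward for the remaining 3 months: F = S·e^((r + u)·T), (r + u) = 0.0671 + 0.0273 = 0.0944
F = 36.94 · e^(0.0944 × 3/12) = 36.94 × 1.023881 = 37.8222
Value of long forward = (F − K)·e^(−rT) = (37.8222 − 34.42) · e^(−0.0671·3/12)
= 3.4022 × 0.983365 = 3.35
Short position value = −(long value) = -$3.35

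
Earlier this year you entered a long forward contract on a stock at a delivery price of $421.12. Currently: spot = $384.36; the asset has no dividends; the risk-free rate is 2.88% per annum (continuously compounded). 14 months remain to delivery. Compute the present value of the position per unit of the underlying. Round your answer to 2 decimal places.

-$22.85

Current fair forward for the remaining 14 months: F = S·e^(r·T), r = 0.0288
F = 384.36 · e^(0.0288 × 14/12) = 384.36 × 1.034171 = 397.4940
Value of long forward = (F − K)·e^(−rT) = (397.4940 − 421.12) · e^(−0.0288·14/12)
= -23.6260 × 0.966958 = -22.85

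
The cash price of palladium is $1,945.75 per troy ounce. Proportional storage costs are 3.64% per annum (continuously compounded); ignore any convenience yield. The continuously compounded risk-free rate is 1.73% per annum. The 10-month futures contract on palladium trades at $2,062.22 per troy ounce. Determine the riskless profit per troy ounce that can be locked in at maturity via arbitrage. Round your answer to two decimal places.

Fair futures: F* = S·e^(carry·T), with carry = (r + u) = 0.0173 + 0.0364 = 0.0537
F* = 1945.75 · e^(0.0537 × 10/12) = 1945.75 · e^0.04475000 = 1945.75 × 1.04576639 = $2034.8000
Market $2062.22 > fair $2034.8000: forward overpriced → cash-and-carry (buy spot, short the forward).
At maturity, profit = |F_mkt − F*| = |2062.22 − 2034.8000| = $27.42 per troy ounce

$27.42 per troy ounce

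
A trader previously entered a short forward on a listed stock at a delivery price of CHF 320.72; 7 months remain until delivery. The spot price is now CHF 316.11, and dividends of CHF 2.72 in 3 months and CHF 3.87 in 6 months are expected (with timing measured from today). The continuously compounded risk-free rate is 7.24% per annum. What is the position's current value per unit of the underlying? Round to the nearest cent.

PV(remaining dividends) I = 2.72·e^(−0.0724·3/12) + 3.87·e^(−0.0724·6/12) = 6.4036
Current forward F = (S − I)·e^(rT) = (316.11 − 6.4036)·e^(0.0724·7/12) = 309.7064 × 1.043138 = 323.0665
Value (long) = (F − K)·e^(−rT) = (323.0665 − 320.72) × 0.958646 = 2.2495
Short position value = −(long value) = -CHF 2.25

-CHF 2.25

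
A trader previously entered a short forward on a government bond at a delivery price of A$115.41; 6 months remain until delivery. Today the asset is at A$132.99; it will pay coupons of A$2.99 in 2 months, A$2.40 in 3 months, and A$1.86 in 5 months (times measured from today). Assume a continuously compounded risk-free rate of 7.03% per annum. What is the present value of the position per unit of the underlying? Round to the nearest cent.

PV(remaining coupons) I = 2.99·e^(−0.0703·2/12) + 2.40·e^(−0.0703·3/12) + 1.86·e^(−0.0703·5/12) = 7.1197
Current forward F = (S − I)·e^(rT) = (132.99 − 7.1197)·e^(0.0703·6/12) = 125.8703 × 1.035775 = 130.3733
Value (long) = (F − K)·e^(−rT) = (130.3733 − 115.41) × 0.965461 = 14.4465
Short position value = −(long value) = -A$14.45

-A$14.45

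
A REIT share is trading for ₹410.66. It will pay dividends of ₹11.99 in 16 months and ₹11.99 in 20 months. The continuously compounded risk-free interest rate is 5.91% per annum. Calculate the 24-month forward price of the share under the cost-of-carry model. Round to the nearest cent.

₹437.48

PV(dividends) I = 11.99·e^(−0.0591·16/12) + 11.99·e^(−0.0591·20/12)
I = 11.0815 + 10.8653 = 21.9468
F = (S − I)·e^(rT) = (410.66 − 21.9468) · e^(0.0591·24/12)
= 388.7132 · e^0.118200 = 388.7132 × 1.125469 = ₹437.48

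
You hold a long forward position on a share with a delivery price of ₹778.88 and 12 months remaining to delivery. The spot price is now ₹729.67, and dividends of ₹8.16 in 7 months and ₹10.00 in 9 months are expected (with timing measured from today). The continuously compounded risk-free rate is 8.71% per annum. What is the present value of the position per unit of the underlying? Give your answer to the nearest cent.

PV(remaining dividends) I = 8.16·e^(−0.0871·7/12) + 10.00·e^(−0.0871·9/12) = 17.1234
Current forward F = (S − I)·e^(rT) = (729.67 − 17.1234)·e^(0.0871·12/12) = 712.5466 × 1.091006 = 777.3926
Value (long) = (F − K)·e^(−rT) = (777.3926 − 778.88) × 0.916585 = -1.3633
Value = -₹1.36

-₹1.36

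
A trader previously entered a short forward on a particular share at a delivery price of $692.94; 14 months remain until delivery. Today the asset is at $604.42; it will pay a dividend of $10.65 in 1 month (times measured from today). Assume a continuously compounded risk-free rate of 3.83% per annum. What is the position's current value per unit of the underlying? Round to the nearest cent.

PV(remaining dividends) I = 10.65·e^(−0.0383·1/12) = 10.6161
Current forward F = (S − I)·e^(rT) = (604.42 − 10.6161)·e^(0.0383·14/12) = 593.8039 × 1.045697 = 620.9390
Value (long) = (F − K)·e^(−rT) = (620.9390 − 692.94) × 0.956300 = -68.8546
Short position value = −(long value) = $68.85

$68.85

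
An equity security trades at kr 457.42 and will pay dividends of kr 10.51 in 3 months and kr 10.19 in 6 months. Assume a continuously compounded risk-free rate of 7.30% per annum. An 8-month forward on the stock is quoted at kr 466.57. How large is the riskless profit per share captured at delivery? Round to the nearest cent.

PV(dividends) I = 10.51·e^(−0.0730·3/12) + 10.19·e^(−0.0730·6/12) = 20.1447
Fair forward F* = (S − I)·e^(rT) = (457.42 − 20.1447)·e^0.048667 = 437.2753 × 1.049871 = 459.0827
Market kr 466.57 > fair 459.0827: forward overpriced → cash-and-carry (borrow at r, buy the stock and collect the dividends, short the forward).
Profit at T = |F_mkt − F*| = |466.57 − 459.0827| = kr 7.49 per share

kr 7.49 per share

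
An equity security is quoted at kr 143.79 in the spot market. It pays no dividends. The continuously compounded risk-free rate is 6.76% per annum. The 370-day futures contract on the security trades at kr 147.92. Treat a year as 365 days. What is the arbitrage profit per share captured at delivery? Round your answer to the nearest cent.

Fair futures: F* = S·e^(carry·T), with carry = r = 0.0676
F* = 143.79 · e^(0.0676 × 370/365) = 143.79 · e^0.068526 = 143.79 × 1.070928 = kr 153.9887
Market kr 147.92 < fair kr 153.9887: forward underpriced → reverse cash-and-carry (short spot, go long the forward).
At maturity, profit = |F_mkt − F*| = |147.92 − 153.9887| = kr 6.07 per share

kr 6.07 per share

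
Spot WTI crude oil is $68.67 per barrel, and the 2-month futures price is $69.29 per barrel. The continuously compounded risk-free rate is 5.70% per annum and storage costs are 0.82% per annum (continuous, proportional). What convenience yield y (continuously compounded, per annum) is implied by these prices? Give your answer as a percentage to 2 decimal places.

1.13%

F = S·e^((r+u−y)T) ⇒ (r+u−y) = ln(F/S)/T
ln(69.29/68.67) = 0.008988; /T ⇒ 0.053928
y = r + u − ln(F/S)/T = 0.0570 + 0.0082 − 0.053928 = 0.011272
y = 1.13%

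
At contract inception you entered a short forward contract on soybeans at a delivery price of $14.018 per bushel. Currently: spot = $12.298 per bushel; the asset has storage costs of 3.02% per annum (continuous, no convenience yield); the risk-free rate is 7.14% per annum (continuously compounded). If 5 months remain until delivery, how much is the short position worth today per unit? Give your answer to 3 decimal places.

Current fair forward for the remaining 5 months: F = S·e^((r + u)·T), (r + u) = 0.0714 + 0.0302 = 0.1016
F = 12.298 · e^(0.1016 × 5/12) = 12.298 × 1.043242 = 12.8298
Value of long forward = (F − K)·e^(−rT) = (12.8298 − 14.018) · e^(−0.0714·5/12)
= -1.1882 × 0.970688 = -1.153
Short position value = −(long value) = $1.153

$1.153 per bushel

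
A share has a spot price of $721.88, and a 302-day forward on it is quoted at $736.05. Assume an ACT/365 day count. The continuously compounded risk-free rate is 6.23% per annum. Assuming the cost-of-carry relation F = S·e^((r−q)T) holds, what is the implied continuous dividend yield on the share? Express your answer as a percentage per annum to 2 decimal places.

3.88%

From F = S·e^((r−q)T): (r − q) = ln(F/S)/T
ln(736.05/721.88) = ln(1.019629) = 0.019439
(r − q) = 0.019439 / (302/365) = 0.023494
q = r − ln(F/S)/T = 0.0623 − 0.023494 = 0.038806
q = 3.88%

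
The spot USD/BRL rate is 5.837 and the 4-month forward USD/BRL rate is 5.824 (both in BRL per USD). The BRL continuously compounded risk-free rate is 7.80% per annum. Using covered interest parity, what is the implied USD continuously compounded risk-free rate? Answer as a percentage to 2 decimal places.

F = S·e^((r_BRL − r_USD)T) ⇒ r_USD = r_BRL − ln(F/S)/T
ln(5.824/5.837) = -0.002230; /(4/12) = -0.006690
r_USD = 0.0780 + 0.006690 = 0.084690
r_USD = 8.47%

8.47%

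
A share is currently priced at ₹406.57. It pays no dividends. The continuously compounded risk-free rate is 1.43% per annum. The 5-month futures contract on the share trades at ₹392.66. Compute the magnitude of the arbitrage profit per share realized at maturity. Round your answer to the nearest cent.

Fair futures: F* = S·e^(carry·T), with carry = r = 0.0143
F* = 406.57 · e^(0.0143 × 5/12) = 406.57 · e^0.005958 = 406.57 × 1.005976 = ₹408.9997
Market ₹392.66 < fair ₹408.9997: forward underpriced → reverse cash-and-carry (short spot, go long the forward).
At maturity, profit = |F_mkt − F*| = |392.66 − 408.9997| = ₹16.34 per share

₹16.34 per share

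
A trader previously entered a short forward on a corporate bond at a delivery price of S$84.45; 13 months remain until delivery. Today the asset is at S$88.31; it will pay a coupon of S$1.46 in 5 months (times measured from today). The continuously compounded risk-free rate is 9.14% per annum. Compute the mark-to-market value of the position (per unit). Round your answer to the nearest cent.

PV(remaining coupons) I = 1.46·e^(−0.0914·5/12) = 1.4054
Current forward F = (S − I)·e^(rT) = (88.31 − 1.4054)·e^(0.0914·13/12) = 86.9046 × 1.104085 = 95.9501
Value (long) = (F − K)·e^(−rT) = (95.9501 − 84.45) × 0.905728 = 10.4160
Short position value = −(long value) = -S$10.42

-S$10.42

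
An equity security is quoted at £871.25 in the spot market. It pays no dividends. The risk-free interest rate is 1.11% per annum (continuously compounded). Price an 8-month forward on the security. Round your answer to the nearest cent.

£877.72

F = S·e^(rT) = 871.25 · e^(0.0111 × 8/12)
= 871.25 · e^0.007400 = 871.25 × 1.007427
F = £877.72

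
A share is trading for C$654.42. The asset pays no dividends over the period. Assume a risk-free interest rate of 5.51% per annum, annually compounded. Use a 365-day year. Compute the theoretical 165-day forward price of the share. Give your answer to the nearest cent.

C$670.48

F = S · (1+r)^T
= 654.42 × 1.024543
F = C$670.48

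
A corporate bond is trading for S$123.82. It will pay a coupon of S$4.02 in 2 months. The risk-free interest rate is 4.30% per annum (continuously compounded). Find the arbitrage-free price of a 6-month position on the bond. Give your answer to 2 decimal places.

PV(coupons) I = 4.02·e^(−0.0430·2/12)
I = 3.9913
F = (S − I)·e^(rT) = (123.82 − 3.9913) · e^(0.0430·6/12)
= 119.8287 · e^0.021500 = 119.8287 × 1.021733 = S$122.43

S$122.43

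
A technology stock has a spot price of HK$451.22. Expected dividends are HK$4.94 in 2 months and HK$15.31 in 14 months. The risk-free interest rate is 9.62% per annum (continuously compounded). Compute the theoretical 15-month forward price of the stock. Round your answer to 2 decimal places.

PV(dividends) I = 4.94·e^(−0.0962·2/12) + 15.31·e^(−0.0962·14/12)
I = 4.8614 + 13.6846 = 18.5460
F = (S − I)·e^(rT) = (451.22 − 18.5460) · e^(0.0962·15/12)
= 432.6740 · e^0.120250 = 432.6740 × 1.127779 = HK$487.96

HK$487.96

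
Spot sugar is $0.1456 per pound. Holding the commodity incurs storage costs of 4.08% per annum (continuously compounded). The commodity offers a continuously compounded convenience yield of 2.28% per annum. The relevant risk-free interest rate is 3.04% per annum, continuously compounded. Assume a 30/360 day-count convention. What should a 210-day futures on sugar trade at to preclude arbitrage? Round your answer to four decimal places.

Net carry = r + u − y = 0.0304 + 0.0408 − 0.0228 = 0.0484
F = S·e^((r+u−y)T) = 0.1456 · e^(0.0484 × 210/360) = 0.1456 · e^0.028233
= 0.1456 × 1.028635 = $0.1498 per pound

$0.1498 per pound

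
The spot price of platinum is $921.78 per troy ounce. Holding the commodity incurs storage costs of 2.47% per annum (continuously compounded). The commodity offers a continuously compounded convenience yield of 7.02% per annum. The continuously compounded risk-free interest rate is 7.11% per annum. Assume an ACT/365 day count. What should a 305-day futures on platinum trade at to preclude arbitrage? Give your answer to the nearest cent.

$941.71 per troy ounce

Net carry = r + u − y = 0.0711 + 0.0247 − 0.0702 = 0.0256
F = S·e^((r+u−y)T) = 921.78 · e^(0.0256 × 305/365) = 921.78 · e^0.021392
= 921.78 × 1.021622 = $941.71 per troy ounce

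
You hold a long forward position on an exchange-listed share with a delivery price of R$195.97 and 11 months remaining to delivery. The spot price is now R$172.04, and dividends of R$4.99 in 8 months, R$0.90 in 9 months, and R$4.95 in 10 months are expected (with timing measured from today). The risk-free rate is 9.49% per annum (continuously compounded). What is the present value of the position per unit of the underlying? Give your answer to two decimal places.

PV(remaining dividends) I = 4.99·e^(−0.0949·8/12) + 0.90·e^(−0.0949·9/12) + 4.95·e^(−0.0949·10/12) = 10.0959
Current forward F = (S − I)·e^(rT) = (172.04 − 10.0959)·e^(0.0949·11/12) = 161.9441 × 1.090888 = 176.6629
Value (long) = (F − K)·e^(−rT) = (176.6629 − 195.97) × 0.916685 = -17.6985
Value = -R$17.70

-R$17.70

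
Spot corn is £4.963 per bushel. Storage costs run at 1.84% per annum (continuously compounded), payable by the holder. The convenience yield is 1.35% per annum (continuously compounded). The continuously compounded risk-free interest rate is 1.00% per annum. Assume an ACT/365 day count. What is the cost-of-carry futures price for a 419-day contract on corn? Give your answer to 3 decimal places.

Net carry = r + u − y = 0.0100 + 0.0184 − 0.0135 = 0.0149
F = S·e^((r+u−y)T) = 4.963 · e^(0.0149 × 419/365) = 4.963 · e^0.017104
= 4.963 × 1.017251 = £5.049 per bushel

£5.049 per bushel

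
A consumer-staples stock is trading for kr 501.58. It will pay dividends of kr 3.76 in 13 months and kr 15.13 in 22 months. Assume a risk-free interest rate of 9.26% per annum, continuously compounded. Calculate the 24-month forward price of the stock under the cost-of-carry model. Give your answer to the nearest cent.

kr 584.17

PV(dividends) I = 3.76·e^(−0.0926·13/12) + 15.13·e^(−0.0926·22/12)
I = 3.4011 + 12.7676 = 16.1687
F = (S − I)·e^(rT) = (501.58 − 16.1687) · e^(0.0926·24/12)
= 485.4113 · e^0.185200 = 485.4113 × 1.203459 = kr 584.17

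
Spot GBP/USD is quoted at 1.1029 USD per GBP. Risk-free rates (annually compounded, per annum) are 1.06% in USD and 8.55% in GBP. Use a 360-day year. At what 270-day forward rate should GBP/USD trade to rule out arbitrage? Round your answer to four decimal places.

By covered interest parity, F = S · (1+r_USD)^T / (1+r_GBP)^T
= 1.1029 × 1.007940 / 1.063463 = 1.1029 × 0.947790
F = 1.0453 USD per GBP

1.0453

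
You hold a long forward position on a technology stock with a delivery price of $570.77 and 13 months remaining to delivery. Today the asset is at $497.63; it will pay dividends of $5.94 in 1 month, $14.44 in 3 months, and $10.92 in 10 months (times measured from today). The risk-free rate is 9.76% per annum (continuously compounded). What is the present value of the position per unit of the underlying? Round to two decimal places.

PV(remaining dividends) I = 5.94·e^(−0.0976·1/12) + 14.44·e^(−0.0976·3/12) + 10.92·e^(−0.0976·10/12) = 30.0508
Current forward F = (S − I)·e^(rT) = (497.63 − 30.0508)·e^(0.0976·13/12) = 467.5792 × 1.111525 = 519.7260
Value (long) = (F − K)·e^(−rT) = (519.7260 − 570.77) × 0.899665 = -45.9225
Value = -$45.92

-$45.92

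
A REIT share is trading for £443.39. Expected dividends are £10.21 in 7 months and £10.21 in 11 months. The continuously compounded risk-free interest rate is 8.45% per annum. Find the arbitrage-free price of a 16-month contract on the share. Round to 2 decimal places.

£474.81

PV(dividends) I = 10.21·e^(−0.0845·7/12) + 10.21·e^(−0.0845·11/12)
I = 9.7189 + 9.4490 = 19.1679
F = (S − I)·e^(rT) = (443.39 − 19.1679) · e^(0.0845·16/12)
= 424.2221 · e^0.112667 = 424.2221 × 1.119259 = £474.81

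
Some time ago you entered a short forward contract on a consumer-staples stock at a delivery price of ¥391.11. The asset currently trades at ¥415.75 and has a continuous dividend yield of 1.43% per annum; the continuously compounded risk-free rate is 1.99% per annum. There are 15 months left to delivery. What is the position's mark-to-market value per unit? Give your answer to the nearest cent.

-¥26.88

Current fair forward for the remaining 15 months: F = S·e^((r − q)·T), (r − q) = 0.0199 − 0.0143 = 0.0056
F = 415.75 · e^(0.0056 × 15/12) = 415.75 × 1.007025 = 418.6706
Value of long forward = (F − K)·e^(−rT) = (418.6706 − 391.11) · e^(−0.0199·15/12)
= 27.5606 × 0.975432 = 26.88
Short position value = −(long value) = -¥26.88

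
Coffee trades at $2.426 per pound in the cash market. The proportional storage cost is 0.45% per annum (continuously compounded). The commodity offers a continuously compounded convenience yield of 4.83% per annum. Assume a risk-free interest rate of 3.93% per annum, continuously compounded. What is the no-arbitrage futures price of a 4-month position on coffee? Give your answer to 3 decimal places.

Net carry = r + u − y = 0.0393 + 0.0045 − 0.0483 = -0.0045
F = S·e^((r+u−y)T) = 2.426 · e^(-0.0045 × 4/12) = 2.426 · e^-0.001500
= 2.426 × 0.998501 = $2.422 per pound

$2.422 per pound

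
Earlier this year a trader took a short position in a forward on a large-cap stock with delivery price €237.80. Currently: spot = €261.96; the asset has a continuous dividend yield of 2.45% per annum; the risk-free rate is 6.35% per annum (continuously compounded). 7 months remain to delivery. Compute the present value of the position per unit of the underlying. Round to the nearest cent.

-€29.09

Current fair forward for the remaining 7 months: F = S·e^((r − q)·T), (r − q) = 0.0635 − 0.0245 = 0.0390
F = 261.96 · e^(0.0390 × 7/12) = 261.96 × 1.023011 = 267.9880
Value of long forward = (F − K)·e^(−rT) = (267.9880 − 237.80) · e^(−0.0635·7/12)
= 30.1880 × 0.963636 = 29.09
Short position value = −(long value) = -€29.09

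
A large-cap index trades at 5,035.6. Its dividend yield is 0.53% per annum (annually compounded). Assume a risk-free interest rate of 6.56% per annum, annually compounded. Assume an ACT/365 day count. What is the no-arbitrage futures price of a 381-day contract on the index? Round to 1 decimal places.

F = S · (1+r)^T / (1+q)^T
= 5035.6 × 1.068572 / 1.005533 = 5035.6 × 1.062692
F = 5,351.3

5,351.3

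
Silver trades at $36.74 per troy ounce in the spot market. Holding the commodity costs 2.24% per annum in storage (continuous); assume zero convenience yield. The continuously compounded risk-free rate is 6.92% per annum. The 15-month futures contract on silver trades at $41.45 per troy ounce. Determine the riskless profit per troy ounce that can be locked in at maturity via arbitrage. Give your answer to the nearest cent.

Fair futures: F* = S·e^(carry·T), with carry = (r + u) = 0.0692 + 0.0224 = 0.0916
F* = 36.74 · e^(0.0916 × 15/12) = 36.74 · e^0.114500 = 36.74 × 1.121313 = $41.1970
Market $41.45 > fair $41.1970: forward overpriced → cash-and-carry (buy spot, short the forward).
At maturity, profit = |F_mkt − F*| = |41.45 − 41.1970| = $0.25 per troy ounce

$0.25 per troy ounce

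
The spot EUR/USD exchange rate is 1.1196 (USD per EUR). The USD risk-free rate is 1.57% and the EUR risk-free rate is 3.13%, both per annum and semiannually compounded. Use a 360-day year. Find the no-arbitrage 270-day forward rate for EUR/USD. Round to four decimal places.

By covered interest parity, F = S · (1+r_USD/2)^(2T) / (1+r_EUR/2)^(2T)
= 1.1196 × 1.011798 / 1.023567 = 1.1196 × 0.988502
F = 1.1067 USD per EUR

1.1067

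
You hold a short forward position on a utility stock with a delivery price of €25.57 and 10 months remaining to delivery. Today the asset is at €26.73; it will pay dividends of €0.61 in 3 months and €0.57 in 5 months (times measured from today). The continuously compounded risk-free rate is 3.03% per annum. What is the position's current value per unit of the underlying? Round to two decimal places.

-€0.63

PV(remaining dividends) I = 0.61·e^(−0.0303·3/12) + 0.57·e^(−0.0303·5/12) = 1.1682
Current forward F = (S − I)·e^(rT) = (26.73 − 1.1682)·e^(0.0303·10/12) = 25.5618 × 1.025571 = 26.2154
Value (long) = (F − K)·e^(−rT) = (26.2154 − 25.57) × 0.975066 = 0.6293
Short position value = −(long value) = -€0.63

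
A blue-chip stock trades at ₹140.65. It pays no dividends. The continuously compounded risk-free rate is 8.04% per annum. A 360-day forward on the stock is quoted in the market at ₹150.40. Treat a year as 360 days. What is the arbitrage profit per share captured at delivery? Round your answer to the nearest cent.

Fair forward: F* = S·e^(carry·T), with carry = r = 0.0804
F* = 140.65 · e^(0.0804 × 360/360) = 140.65 · e^0.080400 = 140.65 × 1.083720 = ₹152.4252
Market ₹150.40 < fair ₹152.4252: forward underpriced → reverse cash-and-carry (short spot, go long the forward).
At maturity, profit = |F_mkt − F*| = |150.40 − 152.4252| = ₹2.03 per share

₹2.03 per share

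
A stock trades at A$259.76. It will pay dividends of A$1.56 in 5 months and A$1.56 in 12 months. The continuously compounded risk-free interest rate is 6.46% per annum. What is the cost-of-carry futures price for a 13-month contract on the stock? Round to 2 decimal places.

A$275.39

PV(dividends) I = 1.56·e^(−0.0646·5/12) + 1.56·e^(−0.0646·12/12)
I = 1.5186 + 1.4624 = 2.9810
F = (S − I)·e^(rT) = (259.76 − 2.9810) · e^(0.0646·13/12)
= 256.7790 · e^0.069983 = 256.7790 × 1.072490 = A$275.39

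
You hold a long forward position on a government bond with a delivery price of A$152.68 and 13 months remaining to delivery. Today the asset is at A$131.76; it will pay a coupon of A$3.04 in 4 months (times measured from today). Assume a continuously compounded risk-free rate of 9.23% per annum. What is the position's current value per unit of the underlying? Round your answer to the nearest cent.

PV(remaining coupons) I = 3.04·e^(−0.0923·4/12) = 2.9479
Current forward F = (S − I)·e^(rT) = (131.76 − 2.9479)·e^(0.0923·13/12) = 128.8121 × 1.105162 = 142.3582
Value (long) = (F − K)·e^(−rT) = (142.3582 − 152.68) × 0.904845 = -9.3396
Value = -A$9.34

-A$9.34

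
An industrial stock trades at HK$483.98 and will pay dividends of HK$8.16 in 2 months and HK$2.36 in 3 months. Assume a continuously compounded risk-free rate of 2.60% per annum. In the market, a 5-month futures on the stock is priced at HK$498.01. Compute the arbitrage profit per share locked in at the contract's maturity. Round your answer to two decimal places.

PV(dividends) I = 8.16·e^(−0.0260·2/12) + 2.36·e^(−0.0260·3/12) = 10.4694
Fair futures F* = (S − I)·e^(rT) = (483.98 − 10.4694)·e^0.010833 = 473.5106 × 1.010892 = 478.6681
Market HK$498.01 > fair 478.6681: forward overpriced → cash-and-carry (borrow at r, buy the stock and collect the dividends, short the forward).
Profit at T = |F_mkt − F*| = |498.01 − 478.6681| = HK$19.34 per share

HK$19.34 per share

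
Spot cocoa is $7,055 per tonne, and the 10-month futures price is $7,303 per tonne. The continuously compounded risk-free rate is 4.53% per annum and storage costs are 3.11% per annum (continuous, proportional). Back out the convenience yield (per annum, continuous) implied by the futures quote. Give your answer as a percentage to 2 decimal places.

3.49%

F = S·e^((r+u−y)T) ⇒ (r+u−y) = ln(F/S)/T
ln(7303/7055) = 0.034549; /T ⇒ 0.041459
y = r + u − ln(F/S)/T = 0.0453 + 0.0311 − 0.041459 = 0.034941
y = 3.49%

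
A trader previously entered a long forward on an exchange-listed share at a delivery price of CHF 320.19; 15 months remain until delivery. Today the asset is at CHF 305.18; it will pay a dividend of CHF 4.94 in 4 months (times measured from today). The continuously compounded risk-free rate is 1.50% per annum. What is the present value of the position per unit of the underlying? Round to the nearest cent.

-CHF 13.98

PV(remaining dividends) I = 4.94·e^(−0.0150·4/12) = 4.9154
Current forward F = (S − I)·e^(rT) = (305.18 − 4.9154)·e^(0.0150·15/12) = 300.2646 × 1.018927 = 305.9477
Value (long) = (F − K)·e^(−rT) = (305.9477 − 320.19) × 0.981425 = -13.9777
Value = -CHF 13.98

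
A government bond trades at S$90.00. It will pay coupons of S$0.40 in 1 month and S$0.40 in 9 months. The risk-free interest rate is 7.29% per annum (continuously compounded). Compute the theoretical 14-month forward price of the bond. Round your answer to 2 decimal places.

S$97.14

PV(coupons) I = 0.40·e^(−0.0729·1/12) + 0.40·e^(−0.0729·9/12)
I = 0.3976 + 0.3787 = 0.7763
F = (S − I)·e^(rT) = (90.00 − 0.7763) · e^(0.0729·14/12)
= 89.2237 · e^0.085050 = 89.2237 × 1.088772 = S$97.14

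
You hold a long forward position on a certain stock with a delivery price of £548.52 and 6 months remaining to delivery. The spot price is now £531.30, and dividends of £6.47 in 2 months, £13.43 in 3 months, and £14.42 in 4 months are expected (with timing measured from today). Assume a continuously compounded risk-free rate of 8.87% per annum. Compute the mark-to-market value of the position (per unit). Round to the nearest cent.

PV(remaining dividends) I = 6.47·e^(−0.0887·2/12) + 13.43·e^(−0.0887·3/12) + 14.42·e^(−0.0887·4/12) = 33.5104
Current forward F = (S − I)·e^(rT) = (531.30 − 33.5104)·e^(0.0887·6/12) = 497.7896 × 1.045348 = 520.3634
Value (long) = (F − K)·e^(−rT) = (520.3634 − 548.52) × 0.956619 = -26.9351
Value = -£26.94

-£26.94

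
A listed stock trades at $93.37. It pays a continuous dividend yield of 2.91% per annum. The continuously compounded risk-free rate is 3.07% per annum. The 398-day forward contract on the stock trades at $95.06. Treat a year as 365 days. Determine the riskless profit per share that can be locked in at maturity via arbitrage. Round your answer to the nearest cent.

Fair forward: F* = S·e^(carry·T), with carry = (r − q) = 0.0307 − 0.0291 = 0.0016
F* = 93.37 · e^(0.0016 × 398/365) = 93.37 · e^0.001745 = 93.37 × 1.001747 = $93.5331
Market $95.06 > fair $93.5331: forward overpriced → cash-and-carry (buy spot, short the forward).
At maturity, profit = |F_mkt − F*| = |95.06 − 93.5331| = $1.53 per share

$1.53 per share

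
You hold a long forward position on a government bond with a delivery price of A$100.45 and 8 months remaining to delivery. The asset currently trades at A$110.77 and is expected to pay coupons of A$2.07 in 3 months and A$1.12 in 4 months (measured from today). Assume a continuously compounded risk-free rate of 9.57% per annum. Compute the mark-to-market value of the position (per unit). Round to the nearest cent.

PV(remaining coupons) I = 2.07·e^(−0.0957·3/12) + 1.12·e^(−0.0957·4/12) = 3.1059
Current forward F = (S − I)·e^(rT) = (110.77 − 3.1059)·e^(0.0957·8/12) = 107.6641 × 1.065879 = 114.7569
Value (long) = (F − K)·e^(−rT) = (114.7569 − 100.45) × 0.938193 = 13.4226
Value = A$13.42

A$13.42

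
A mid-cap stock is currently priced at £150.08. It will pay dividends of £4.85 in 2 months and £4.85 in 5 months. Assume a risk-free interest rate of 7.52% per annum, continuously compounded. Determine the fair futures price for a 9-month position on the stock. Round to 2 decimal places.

£148.75

PV(dividends) I = 4.85·e^(−0.0752·2/12) + 4.85·e^(−0.0752·5/12)
I = 4.7896 + 4.7004 = 9.4900
F = (S − I)·e^(rT) = (150.08 − 9.4900) · e^(0.0752·9/12)
= 140.5900 · e^0.056400 = 140.5900 × 1.058021 = £148.75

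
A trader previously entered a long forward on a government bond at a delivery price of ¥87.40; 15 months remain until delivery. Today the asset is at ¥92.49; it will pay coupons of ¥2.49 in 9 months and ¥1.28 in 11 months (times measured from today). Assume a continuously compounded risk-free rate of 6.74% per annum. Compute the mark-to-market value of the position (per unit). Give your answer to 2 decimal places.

PV(remaining coupons) I = 2.49·e^(−0.0674·9/12) + 1.28·e^(−0.0674·11/12) = 3.5706
Current forward F = (S − I)·e^(rT) = (92.49 − 3.5706)·e^(0.0674·15/12) = 88.9194 × 1.087901 = 96.7355
Value (long) = (F − K)·e^(−rT) = (96.7355 − 87.40) × 0.919201 = 8.5812
Value = ¥8.58

¥8.58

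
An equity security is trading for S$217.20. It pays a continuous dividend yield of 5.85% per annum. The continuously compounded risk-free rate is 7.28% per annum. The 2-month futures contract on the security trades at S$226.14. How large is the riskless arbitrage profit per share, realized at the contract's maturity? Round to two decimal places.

Fair futures: F* = S·e^(carry·T), with carry = (r − q) = 0.0728 − 0.0585 = 0.0143
F* = 217.20 · e^(0.0143 × 2/12) = 217.20 · e^0.002383 = 217.20 × 1.002386 = S$217.7182
Market S$226.14 > fair S$217.7182: forward overpriced → cash-and-carry (buy spot, short the forward).
At maturity, profit = |F_mkt − F*| = |226.14 − 217.7182| = S$8.42 per share

S$8.42 per share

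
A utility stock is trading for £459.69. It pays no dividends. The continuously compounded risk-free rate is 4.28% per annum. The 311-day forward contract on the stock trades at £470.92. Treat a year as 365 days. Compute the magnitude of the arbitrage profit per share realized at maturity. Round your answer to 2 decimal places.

Fair forward: F* = S·e^(carry·T), with carry = r = 0.0428
F* = 459.69 · e^(0.0428 × 311/365) = 459.69 · e^0.036468 = 459.69 × 1.037141 = £476.7633
Market £470.92 < fair £476.7633: forward underpriced → reverse cash-and-carry (short spot, go long the forward).
At maturity, profit = |F_mkt − F*| = |470.92 − 476.7633| = £5.84 per share

£5.84 per share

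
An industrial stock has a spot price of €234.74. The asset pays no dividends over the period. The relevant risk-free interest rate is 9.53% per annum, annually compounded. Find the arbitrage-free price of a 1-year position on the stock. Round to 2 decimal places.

F = S · (1+r)^T
= 234.74 × 1.095300
F = €257.11

€257.11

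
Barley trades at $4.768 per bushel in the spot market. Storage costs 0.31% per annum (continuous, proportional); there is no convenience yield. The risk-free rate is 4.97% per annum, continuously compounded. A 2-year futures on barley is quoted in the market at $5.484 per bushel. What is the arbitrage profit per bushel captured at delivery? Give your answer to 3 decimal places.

$0.185 per bushel

Fair futures: F* = S·e^(carry·T), with carry = (r + u) = 0.0497 + 0.0031 = 0.0528
F* = 4.768 · e^(0.0528 × 2) = 4.768 · e^0.105600 = 4.768 × 1.111377 = $5.2990
Market $5.484 > fair $5.2990: forward overpriced → cash-and-carry (buy spot, short the forward).
At maturity, profit = |F_mkt − F*| = |5.484 − 5.2990| = $0.185 per bushel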